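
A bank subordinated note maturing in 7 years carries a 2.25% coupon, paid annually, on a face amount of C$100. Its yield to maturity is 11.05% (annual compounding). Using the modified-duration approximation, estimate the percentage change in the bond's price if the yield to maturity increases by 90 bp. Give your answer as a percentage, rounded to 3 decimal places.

Periodic yield y = 0.1105. Modified duration first:
  t   CF        PV=CF/(1+0.1105)^t    t·PV
  1         2.25         2.0261         2.0261
  2         2.25         1.8245         3.6490
  3         2.25         1.6430         4.9289
  4         2.25         1.4795         5.9179
  5         2.25         1.3323         6.6613
  6         2.25         1.1997         7.1982
  7       102.25        49.0946       343.6619
  Σ                     58.5996       374.0433
P = 58.5996; D_Mac = 6.38304 yrs; D_mod = 6.38304/(1+0.1105) = 5.74790 yrs.
ΔP/P ≈ -D_mod · Δy = -5.74790 × (+0.009) = -0.051731 = -5.1731%.

-5.173%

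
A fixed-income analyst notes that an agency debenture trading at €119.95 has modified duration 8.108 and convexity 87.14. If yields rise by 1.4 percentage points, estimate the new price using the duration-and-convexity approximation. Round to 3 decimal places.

Duration effect: -D_mod·Δy = -8.108 × (+0.014) = -0.113512
Convexity effect: ½·C·(Δy)² = 0.5 × 87.14 × (0.014)² = +0.00853972
ΔP/P ≈ -0.113512 + 0.00853972 = -0.10497228
New price ≈ 119.95 × (1 - 0.10497228) = 107.358575014.

€107.359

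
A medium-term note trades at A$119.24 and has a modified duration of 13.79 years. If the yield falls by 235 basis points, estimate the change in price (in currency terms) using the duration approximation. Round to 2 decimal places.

+A$38.64

Duration approximation: ΔP/P ≈ -D_mod · Δy = -13.79 × (-0.0235) = +0.324065.
ΔP ≈ 119.24 × (+0.324065) = +38.6415106.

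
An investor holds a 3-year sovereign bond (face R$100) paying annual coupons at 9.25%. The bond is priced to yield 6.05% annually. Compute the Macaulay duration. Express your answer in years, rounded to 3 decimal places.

Periodic yield y = 0.0605. Discount each cash flow and weight by its year:
  t   CF        PV=CF/(1+0.0605)^t    t·PV
  1         9.25         8.7223         8.7223
  2         9.25         8.2247        16.4494
  3       109.25        91.5987       274.7962
  Σ                    108.5457       299.9679
Price P = Σ PV = 108.5457.
Macaulay duration = Σ(t·PV) / P = 299.9679 / 108.5457 = 2.76352 years.

2.764 years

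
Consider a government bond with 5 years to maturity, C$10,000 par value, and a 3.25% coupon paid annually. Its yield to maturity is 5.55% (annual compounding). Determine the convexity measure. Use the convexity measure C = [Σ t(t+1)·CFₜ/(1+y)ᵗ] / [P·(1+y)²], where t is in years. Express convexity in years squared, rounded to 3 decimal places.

With y = 0.0555:
  t   CF        PV=CF/(1+0.0555)^t    t·PV        t(t+1)·PV
  1       325.00       307.9109       307.9109         615.8219
  2       325.00       291.7205       583.4409       1,750.3227
  3       325.00       276.3813       829.1439       3,316.5755
  4       325.00       261.8487     1,047.3948       5,236.9739
  5    10,325.00     7,881.3184    39,406.5919     236,439.5515
  Σ                  9,019.1798    42,174.4824     247,359.2455
P = 9,019.1798.
Convexity = Σ t(t+1)·PV / [P·(1+y)²] = 247,359.2455 / (9,019.1798 × 1.114080) = 24.61754.

24.618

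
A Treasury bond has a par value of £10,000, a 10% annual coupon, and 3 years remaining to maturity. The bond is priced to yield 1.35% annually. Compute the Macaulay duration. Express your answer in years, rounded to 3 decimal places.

2.765 years

Periodic yield y = 0.0135. Discount each cash flow and weight by its year:
  t   CF        PV=CF/(1+0.0135)^t    t·PV
  1     1,000.00       986.6798       986.6798
  2     1,000.00       973.5371     1,947.0741
  3    11,000.00    10,566.2632    31,698.7897
  Σ                 12,526.4801    34,632.5437
Price P = Σ PV = 12,526.4801.
Macaulay duration = Σ(t·PV) / P = 34,632.5437 / 12,526.4801 = 2.76475 years.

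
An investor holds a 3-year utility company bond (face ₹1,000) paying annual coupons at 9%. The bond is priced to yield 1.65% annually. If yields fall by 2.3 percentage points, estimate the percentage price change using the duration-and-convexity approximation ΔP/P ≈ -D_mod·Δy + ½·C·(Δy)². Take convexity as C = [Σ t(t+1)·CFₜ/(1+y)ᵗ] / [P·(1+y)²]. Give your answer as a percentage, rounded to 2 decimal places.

With y = 0.0165:
  t   CF        PV=CF/(1+0.0165)^t    t·PV        t(t+1)·PV
  1        90.00        88.5391        88.5391         177.0782
  2        90.00        87.1019       174.2038         522.6115
  3     1,090.00     1,037.7777     3,113.3332      12,453.3328
  Σ                  1,213.4188     3,376.0762      13,153.0226
P = 1,213.4188; D_Mac = 2.78228 yrs; D_mod = 2.73712 yrs; C = 10.49059.
Duration effect: -2.73712 × (-0.023) = +0.062954
Convexity effect: 0.5 × 10.49059 × (-0.023)² = +0.0027748
ΔP/P ≈ +0.062954 + 0.0027748 = +0.065729 = +6.5729%.

+6.57%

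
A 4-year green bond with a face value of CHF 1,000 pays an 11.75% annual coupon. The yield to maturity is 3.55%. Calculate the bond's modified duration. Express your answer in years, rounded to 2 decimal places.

Periodic yield y = 0.0355. First find Macaulay duration:
  t   CF        PV=CF/(1+0.0355)^t    t·PV
  1       117.50       113.4718       113.4718
  2       117.50       109.5816       219.1632
  3       117.50       105.8248       317.4745
  4     1,117.50       971.9571     3,887.8286
  Σ                  1,300.8353     4,537.9380
P = 1,300.8353; Macaulay duration = 4,537.9380 / 1,300.8353 = 3.48848 years.
Modified duration = D_Mac / (1 + y) = 3.48848 / 1.0355 = 3.36888 years.

3.37 years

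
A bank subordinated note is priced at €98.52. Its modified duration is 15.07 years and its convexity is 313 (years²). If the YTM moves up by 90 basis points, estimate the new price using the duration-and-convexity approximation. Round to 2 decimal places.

Duration effect: -D_mod·Δy = -15.07 × (+0.009) = -0.135630
Convexity effect: ½·C·(Δy)² = 0.5 × 313 × (0.009)² = +0.0126765
ΔP/P ≈ -0.135630 + 0.0126765 = -0.1229535
New price ≈ 98.52 × (1 - 0.1229535) = 86.40662118.

€86.41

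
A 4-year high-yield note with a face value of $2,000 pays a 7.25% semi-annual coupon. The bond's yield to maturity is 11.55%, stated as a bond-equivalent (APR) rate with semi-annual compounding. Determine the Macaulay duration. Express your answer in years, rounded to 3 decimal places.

3.502 years

Periodic yield y = 0.05775. Discount each cash flow and weight by its period:
  t   CF        PV=CF/(1+0.05775)^t    t·PV
  1        72.50        68.5417        68.5417
  2        72.50        64.7995       129.5991
  3        72.50        61.2617       183.7850
  4        72.50        57.9170       231.6679
  5        72.50        54.7549       273.7744
  6        72.50        51.7654       310.5926
  7        72.50        48.9392       342.5743
  8     2,072.50     1,322.6053    10,580.8426
  Σ                  1,730.5847    12,121.3776
Price P = Σ PV = 1,730.5847.
Macaulay duration = Σ(t·PV) / P = 12,121.3776 / 1,730.5847 = 7.00421 half-year periods.
In years: 7.00421 / 2 = 3.50210 years.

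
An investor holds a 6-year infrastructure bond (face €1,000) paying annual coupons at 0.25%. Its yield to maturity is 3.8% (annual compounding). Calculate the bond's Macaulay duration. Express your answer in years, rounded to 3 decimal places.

Periodic yield y = 0.038. Discount each cash flow and weight by its year:
  t   CF        PV=CF/(1+0.038)^t    t·PV
  1         2.50         2.4085         2.4085
  2         2.50         2.3203         4.6406
  3         2.50         2.2354         6.7061
  4         2.50         2.1535         8.6141
  5         2.50         2.0747        10.3735
  6     1,002.50       801.4940     4,808.9638
  Σ                    812.6863     4,841.7066
Price P = Σ PV = 812.6863.
Macaulay duration = Σ(t·PV) / P = 4,841.7066 / 812.6863 = 5.95766 years.

5.958 years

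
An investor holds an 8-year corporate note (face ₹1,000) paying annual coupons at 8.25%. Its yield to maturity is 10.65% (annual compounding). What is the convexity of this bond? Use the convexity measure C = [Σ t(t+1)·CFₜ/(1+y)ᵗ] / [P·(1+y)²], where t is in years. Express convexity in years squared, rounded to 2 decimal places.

39.88

With y = 0.1065:
  t   CF        PV=CF/(1+0.1065)^t    t·PV        t(t+1)·PV
  1        82.50        74.5594        74.5594         149.1188
  2        82.50        67.3831       134.7662         404.2987
  3        82.50        60.8975       182.6926         730.7704
  4        82.50        55.0362       220.1447       1,100.7236
  5        82.50        49.7390       248.6949       1,492.1693
  6        82.50        44.9516       269.7098       1,887.9684
  7        82.50        40.6251       284.3754       2,275.0034
  8     1,082.50       481.7443     3,853.9542      34,685.5875
  Σ                    874.9362     5,268.8972      42,725.6402
P = 874.9362.
Convexity = Σ t(t+1)·PV / [P·(1+y)²] = 42,725.6402 / (874.9362 × 1.224342) = 39.88498.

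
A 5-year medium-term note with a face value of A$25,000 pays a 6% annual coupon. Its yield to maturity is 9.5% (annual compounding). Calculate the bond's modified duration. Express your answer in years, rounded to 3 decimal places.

Periodic yield y = 0.095. First find Macaulay duration:
  t   CF        PV=CF/(1+0.095)^t    t·PV
  1     1,500.00     1,369.8630     1,369.8630
  2     1,500.00     1,251.0165     2,502.0329
  3     1,500.00     1,142.4808     3,427.4423
  4     1,500.00     1,043.3614     4,173.4458
  5    26,500.00    16,833.5331    84,167.6656
  Σ                 21,640.2548    95,640.4497
P = 21,640.2548; Macaulay duration = 95,640.4497 / 21,640.2548 = 4.41956 years.
Modified duration = D_Mac / (1 + y) = 4.41956 / 1.095 = 4.03613 years.

4.036 years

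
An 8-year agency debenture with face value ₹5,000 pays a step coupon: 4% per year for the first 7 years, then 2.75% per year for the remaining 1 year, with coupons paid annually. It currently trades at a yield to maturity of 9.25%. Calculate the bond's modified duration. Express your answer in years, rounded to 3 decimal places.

6.196 years

Periodic yield y = 0.0925. First find Macaulay duration:
  t   CF        PV=CF/(1+0.0925)^t    t·PV
  1       200.00       183.0664       183.0664
  2       200.00       167.5665       335.1329
  3       200.00       153.3789       460.1367
  4       200.00       140.3926       561.5704
  5       200.00       128.5058       642.5291
  6       200.00       117.6255       705.7527
  7       200.00       107.6663       753.6643
  8     5,137.50     2,531.5136    20,252.1090
  Σ                  3,529.7156    23,893.9615
P = 3,529.7156; Macaulay duration = 23,893.9615 / 3,529.7156 = 6.76937 years.
Modified duration = D_Mac / (1 + y) = 6.76937 / 1.0925 = 6.19622 years.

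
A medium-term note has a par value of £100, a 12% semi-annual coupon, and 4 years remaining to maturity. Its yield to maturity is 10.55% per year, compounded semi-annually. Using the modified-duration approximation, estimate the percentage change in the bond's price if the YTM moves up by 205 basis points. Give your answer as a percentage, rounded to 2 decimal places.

-6.44%

Periodic yield y = 0.05275. Modified duration first:
  t   CF        PV=CF/(1+0.05275)^t    t·PV
  1         6.00         5.6994         5.6994
  2         6.00         5.4138        10.8276
  3         6.00         5.1425        15.4275
  4         6.00         4.8848        19.5394
  5         6.00         4.6401        23.2004
  6         6.00         4.4076        26.4455
  7         6.00         4.1867        29.3071
  8       106.00        70.2593       562.0745
  Σ                    104.6342       692.5212
P = 104.6342; D_Mac = 6.61850 half-year periods = 3.30925 yrs; D_mod = 3.30925/(1+0.05275) = 3.14343 yrs.
ΔP/P ≈ -D_mod · Δy = -3.14343 × (+0.0205) = -0.064440 = -6.4440%.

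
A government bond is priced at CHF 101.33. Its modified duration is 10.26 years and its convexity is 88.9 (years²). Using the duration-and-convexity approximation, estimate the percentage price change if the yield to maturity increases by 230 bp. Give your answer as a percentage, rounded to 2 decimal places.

-21.25%

Duration effect: -D_mod·Δy = -10.26 × (+0.023) = -0.235980
Convexity effect: ½·C·(Δy)² = 0.5 × 88.9 × (0.023)² = +0.02351405
ΔP/P ≈ -0.235980 + 0.02351405 = -0.21246595
= -21.246595%.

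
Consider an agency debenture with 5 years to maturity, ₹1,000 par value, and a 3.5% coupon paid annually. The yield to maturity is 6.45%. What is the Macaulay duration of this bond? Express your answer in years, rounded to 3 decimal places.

Periodic yield y = 0.0645. Discount each cash flow and weight by its year:
  t   CF        PV=CF/(1+0.0645)^t    t·PV
  1        35.00        32.8793        32.8793
  2        35.00        30.8871        61.7741
  3        35.00        29.0156        87.0467
  4        35.00        27.2575       109.0298
  5     1,035.00       757.2025     3,786.0123
  Σ                    877.2419     4,076.7423
Price P = Σ PV = 877.2419.
Macaulay duration = Σ(t·PV) / P = 4,076.7423 / 877.2419 = 4.64723 years.

4.647 years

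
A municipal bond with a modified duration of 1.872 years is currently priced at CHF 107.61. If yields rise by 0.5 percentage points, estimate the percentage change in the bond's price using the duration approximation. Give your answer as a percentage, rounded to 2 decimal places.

Duration approximation: ΔP/P ≈ -D_mod · Δy = -1.872 × (+0.005) = -0.009360.
As a percentage: -0.9360%.

-0.94%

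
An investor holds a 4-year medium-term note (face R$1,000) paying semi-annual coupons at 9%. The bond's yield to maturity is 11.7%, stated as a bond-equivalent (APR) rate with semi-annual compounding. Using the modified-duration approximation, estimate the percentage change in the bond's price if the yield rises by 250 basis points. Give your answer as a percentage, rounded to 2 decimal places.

Periodic yield y = 0.0585. Modified duration first:
  t   CF        PV=CF/(1+0.0585)^t    t·PV
  1        45.00        42.5130        42.5130
  2        45.00        40.1634        80.3269
  3        45.00        37.9437       113.8312
  4        45.00        35.8467       143.3868
  5        45.00        33.8656       169.3278
  6        45.00        31.9939       191.9635
  7        45.00        30.2257       211.5800
  8     1,045.00       663.1158     5,304.9266
  Σ                    915.6678     6,257.8556
P = 915.6678; D_Mac = 6.83420 half-year periods = 3.41710 yrs; D_mod = 3.41710/(1+0.0585) = 3.22825 yrs.
ΔP/P ≈ -D_mod · Δy = -3.22825 × (+0.025) = -0.080706 = -8.0706%.

-8.07%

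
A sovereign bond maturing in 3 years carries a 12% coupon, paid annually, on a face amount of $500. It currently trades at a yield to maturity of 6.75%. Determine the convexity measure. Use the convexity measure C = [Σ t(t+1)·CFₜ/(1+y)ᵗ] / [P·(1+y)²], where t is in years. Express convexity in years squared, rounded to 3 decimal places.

9.177

With y = 0.0675:
  t   CF        PV=CF/(1+0.0675)^t    t·PV        t(t+1)·PV
  1        60.00        56.2061        56.2061         112.4122
  2        60.00        52.6521       105.3041         315.9124
  3       560.00       460.3460     1,381.0380       5,524.1520
  Σ                    569.2042     1,542.5482       5,952.4766
P = 569.2042.
Convexity = Σ t(t+1)·PV / [P·(1+y)²] = 5,952.4766 / (569.2042 × 1.139556) = 9.17685.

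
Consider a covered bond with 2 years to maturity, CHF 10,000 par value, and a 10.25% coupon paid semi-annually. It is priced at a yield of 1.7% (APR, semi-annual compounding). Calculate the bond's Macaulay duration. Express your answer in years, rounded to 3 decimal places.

Periodic yield y = 0.0085. Discount each cash flow and weight by its period:
  t   CF        PV=CF/(1+0.0085)^t    t·PV
  1       512.50       508.1805       508.1805
  2       512.50       503.8973     1,007.7947
  3       512.50       499.6503     1,498.9509
  4    10,512.50    10,162.5431    40,650.1722
  Σ                 11,674.2712    43,665.0983
Price P = Σ PV = 11,674.2712.
Macaulay duration = Σ(t·PV) / P = 43,665.0983 / 11,674.2712 = 3.74028 half-year periods.
In years: 3.74028 / 2 = 1.87014 years.

1.870 years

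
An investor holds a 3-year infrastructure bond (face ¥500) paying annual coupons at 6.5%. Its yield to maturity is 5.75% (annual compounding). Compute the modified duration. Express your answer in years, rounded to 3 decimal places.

2.669 years

Periodic yield y = 0.0575. First find Macaulay duration:
  t   CF        PV=CF/(1+0.0575)^t    t·PV
  1        32.50        30.7329        30.7329
  2        32.50        29.0618        58.1236
  3       532.50       450.2757     1,350.8270
  Σ                    510.0703     1,439.6835
P = 510.0703; Macaulay duration = 1,439.6835 / 510.0703 = 2.82252 years.
Modified duration = D_Mac / (1 + y) = 2.82252 / 1.0575 = 2.66905 years.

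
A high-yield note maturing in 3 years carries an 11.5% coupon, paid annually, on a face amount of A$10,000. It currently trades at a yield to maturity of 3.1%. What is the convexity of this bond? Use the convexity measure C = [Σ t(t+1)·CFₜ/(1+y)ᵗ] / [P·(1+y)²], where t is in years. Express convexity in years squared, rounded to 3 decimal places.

With y = 0.031:
  t   CF        PV=CF/(1+0.031)^t    t·PV        t(t+1)·PV
  1     1,150.00     1,115.4219     1,115.4219       2,230.8438
  2     1,150.00     1,081.8835     2,163.7671       6,491.3012
  3    11,150.00    10,174.1672    30,522.5017     122,090.0067
  Σ                 12,371.4727    33,801.6907     130,812.1517
P = 12,371.4727.
Convexity = Σ t(t+1)·PV / [P·(1+y)²] = 130,812.1517 / (12,371.4727 × 1.062961) = 9.94739.

9.947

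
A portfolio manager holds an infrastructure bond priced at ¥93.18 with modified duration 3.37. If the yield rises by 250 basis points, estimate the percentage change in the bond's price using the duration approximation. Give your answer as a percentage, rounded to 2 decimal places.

-8.43%

Duration approximation: ΔP/P ≈ -D_mod · Δy = -3.37 × (+0.025) = -0.084250.
As a percentage: -8.4250%.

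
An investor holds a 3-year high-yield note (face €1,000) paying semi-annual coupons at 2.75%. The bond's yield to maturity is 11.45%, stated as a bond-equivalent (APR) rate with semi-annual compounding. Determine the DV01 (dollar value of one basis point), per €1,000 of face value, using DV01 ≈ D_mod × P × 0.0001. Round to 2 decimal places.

Periodic yield y = 0.05725.
  t   CF        PV=CF/(1+0.05725)^t    t·PV
  1        13.75        13.0054        13.0054
  2        13.75        12.3012        24.6024
  3        13.75        11.6351        34.9053
  4        13.75        11.0050        44.0202
  5        13.75        10.4091        52.0456
  6     1,013.75       725.8798     4,355.2787
  Σ                    784.2357     4,523.8576
P = 784.2357; D_Mac = 5.76849 half-year periods = 2.88425 yrs; D_mod = 2.72806 yrs.
DV01 ≈ 2.72806 × 784.2357 × 0.0001 = 0.213945.

€0.21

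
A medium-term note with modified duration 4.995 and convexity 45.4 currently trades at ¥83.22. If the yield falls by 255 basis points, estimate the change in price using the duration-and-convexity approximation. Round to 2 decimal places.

+¥11.83

Duration effect: -D_mod·Δy = -4.995 × (-0.0255) = +0.1273725
Convexity effect: ½·C·(Δy)² = 0.5 × 45.4 × (-0.0255)² = +0.014760675
ΔP/P ≈ +0.1273725 + 0.014760675 = +0.142133175
ΔP ≈ 83.22 × (+0.142133175) = +11.8283228235.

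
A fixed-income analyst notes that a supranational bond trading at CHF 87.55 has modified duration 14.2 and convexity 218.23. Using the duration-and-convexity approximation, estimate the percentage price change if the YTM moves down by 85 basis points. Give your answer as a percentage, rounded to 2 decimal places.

+12.86%

Duration effect: -D_mod·Δy = -14.2 × (-0.0085) = +0.120700
Convexity effect: ½·C·(Δy)² = 0.5 × 218.23 × (-0.0085)² = +0.00788355875
ΔP/P ≈ +0.120700 + 0.00788355875 = +0.12858355875
= +12.858355875%.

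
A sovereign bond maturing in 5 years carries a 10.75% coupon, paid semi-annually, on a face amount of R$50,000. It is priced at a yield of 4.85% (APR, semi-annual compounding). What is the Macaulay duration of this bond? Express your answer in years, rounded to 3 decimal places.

4.119 years

Periodic yield y = 0.02425. Discount each cash flow and weight by its period:
  t   CF        PV=CF/(1+0.02425)^t    t·PV
  1     2,687.50     2,623.8711     2,623.8711
  2     2,687.50     2,561.7487     5,123.4974
  3     2,687.50     2,501.0971     7,503.2913
  4     2,687.50     2,441.8815     9,767.5260
  5     2,687.50     2,384.0678    11,920.3392
  6     2,687.50     2,327.6230    13,965.7379
  7     2,687.50     2,272.5145    15,907.6016
  8     2,687.50     2,218.7108    17,749.6862
  9     2,687.50     2,166.1809    19,495.6280
  10   52,687.50    41,461.7726   414,617.7263
  Σ                 62,959.4681   518,674.9050
Price P = Σ PV = 62,959.4681.
Macaulay duration = Σ(t·PV) / P = 518,674.9050 / 62,959.4681 = 8.23824 half-year periods.
In years: 8.23824 / 2 = 4.11912 years.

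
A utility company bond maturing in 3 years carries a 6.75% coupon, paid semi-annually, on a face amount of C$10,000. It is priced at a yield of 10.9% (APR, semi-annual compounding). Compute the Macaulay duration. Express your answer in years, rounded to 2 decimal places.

2.75 years

Periodic yield y = 0.0545. Discount each cash flow and weight by its period:
  t   CF        PV=CF/(1+0.0545)^t    t·PV
  1       337.50       320.0569       320.0569
  2       337.50       303.5153       607.0306
  3       337.50       287.8287       863.4860
  4       337.50       272.9527     1,091.8109
  5       337.50       258.8456     1,294.2282
  6    10,337.50     7,518.5833    45,111.5000
  Σ                  8,961.7826    49,288.1127
Price P = Σ PV = 8,961.7826.
Macaulay duration = Σ(t·PV) / P = 49,288.1127 / 8,961.7826 = 5.49981 half-year periods.
In years: 5.49981 / 2 = 2.74991 years.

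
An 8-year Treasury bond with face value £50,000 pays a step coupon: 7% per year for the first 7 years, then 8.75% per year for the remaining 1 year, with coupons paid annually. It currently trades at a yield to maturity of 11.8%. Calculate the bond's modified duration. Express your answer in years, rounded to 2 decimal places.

5.49 years

Periodic yield y = 0.118. First find Macaulay duration:
  t   CF        PV=CF/(1+0.118)^t    t·PV
  1     3,500.00     3,130.5903     3,130.5903
  2     3,500.00     2,800.1703     5,600.3405
  3     3,500.00     2,504.6246     7,513.8737
  4     3,500.00     2,240.2724     8,961.0896
  5     3,500.00     2,003.8215    10,019.1074
  6     3,500.00     1,792.3269    10,753.9614
  7     3,500.00     1,603.1547    11,222.0826
  8    54,375.00    22,277.4174   178,219.3390
  Σ                 38,352.3780   235,420.3845
P = 38,352.3780; Macaulay duration = 235,420.3845 / 38,352.3780 = 6.13835 years.
Modified duration = D_Mac / (1 + y) = 6.13835 / 1.118 = 5.49048 years.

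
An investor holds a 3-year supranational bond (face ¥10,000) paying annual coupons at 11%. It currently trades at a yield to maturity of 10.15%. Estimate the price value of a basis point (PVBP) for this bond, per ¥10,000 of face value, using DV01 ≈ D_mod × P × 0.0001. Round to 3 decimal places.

Periodic yield y = 0.1015.
  t   CF        PV=CF/(1+0.1015)^t    t·PV
  1     1,100.00       998.6382       998.6382
  2     1,100.00       906.6166     1,813.2333
  3    11,100.00     8,305.5706    24,916.7118
  Σ                 10,210.8255    27,728.5833
P = 10,210.8255; D_Mac = 2.71561 yrs; D_mod = 2.46537 yrs.
DV01 ≈ 2.46537 × 10,210.8255 × 0.0001 = 2.517348.

¥2.517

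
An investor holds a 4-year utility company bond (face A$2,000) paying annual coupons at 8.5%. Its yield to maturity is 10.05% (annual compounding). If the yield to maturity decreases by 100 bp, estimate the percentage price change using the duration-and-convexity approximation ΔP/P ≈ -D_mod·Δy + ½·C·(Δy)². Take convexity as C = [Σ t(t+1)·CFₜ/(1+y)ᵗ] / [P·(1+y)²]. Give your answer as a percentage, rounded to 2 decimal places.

With y = 0.1005:
  t   CF        PV=CF/(1+0.1005)^t    t·PV        t(t+1)·PV
  1       170.00       154.4752       154.4752         308.9505
  2       170.00       140.3682       280.7365         842.2094
  3       170.00       127.5495       382.6485       1,530.5941
  4     2,170.00     1,479.4475     5,917.7898      29,588.9492
  Σ                  1,901.8404     6,735.6501      32,270.7031
P = 1,901.8404; D_Mac = 3.54165 yrs; D_mod = 3.21822 yrs; C = 14.01052.
Duration effect: -3.21822 × (-0.01) = +0.032182
Convexity effect: 0.5 × 14.01052 × (-0.01)² = +0.0007005
ΔP/P ≈ +0.032182 + 0.0007005 = +0.032883 = +3.2883%.

+3.29%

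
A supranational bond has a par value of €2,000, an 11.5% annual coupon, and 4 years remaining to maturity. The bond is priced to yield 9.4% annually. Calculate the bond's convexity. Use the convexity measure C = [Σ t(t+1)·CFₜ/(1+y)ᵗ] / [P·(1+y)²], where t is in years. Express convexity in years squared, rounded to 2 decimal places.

With y = 0.094:
  t   CF        PV=CF/(1+0.094)^t    t·PV        t(t+1)·PV
  1       230.00       210.2377       210.2377         420.4753
  2       230.00       192.1734       384.3467       1,153.0402
  3       230.00       175.6612       526.9836       2,107.9345
  4     2,230.00     1,556.8099     6,227.2395      31,136.1973
  Σ                  2,134.8821     7,348.8075      34,817.6473
P = 2,134.8821.
Convexity = Σ t(t+1)·PV / [P·(1+y)²] = 34,817.6473 / (2,134.8821 × 1.196836) = 13.62671.

13.63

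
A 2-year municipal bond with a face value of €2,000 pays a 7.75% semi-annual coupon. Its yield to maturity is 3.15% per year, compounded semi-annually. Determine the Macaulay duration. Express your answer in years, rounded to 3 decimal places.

Periodic yield y = 0.01575. Discount each cash flow and weight by its period:
  t   CF        PV=CF/(1+0.01575)^t    t·PV
  1        77.50        76.2983        76.2983
  2        77.50        75.1152       150.2305
  3        77.50        73.9505       221.8515
  4     2,077.50     1,951.6130     7,806.4521
  Σ                  2,176.9771     8,254.8324
Price P = Σ PV = 2,176.9771.
Macaulay duration = Σ(t·PV) / P = 8,254.8324 / 2,176.9771 = 3.79188 half-year periods.
In years: 3.79188 / 2 = 1.89594 years.

1.896 years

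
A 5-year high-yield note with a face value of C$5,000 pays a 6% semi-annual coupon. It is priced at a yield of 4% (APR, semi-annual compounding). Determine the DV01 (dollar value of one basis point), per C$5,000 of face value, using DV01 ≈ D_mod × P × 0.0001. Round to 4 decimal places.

C$2.3631

Periodic yield y = 0.02.
  t   CF        PV=CF/(1+0.02)^t    t·PV
  1       150.00       147.0588       147.0588
  2       150.00       144.1753       288.3506
  3       150.00       141.3484       424.0451
  4       150.00       138.5768       554.3073
  5       150.00       135.8596       679.2981
  6       150.00       133.1957       799.1742
  7       150.00       130.5840       914.0882
  8       150.00       128.0236     1,024.1884
  9       150.00       125.5133     1,129.6196
  10    5,150.00     4,224.7937    42,247.9374
  Σ                  5,449.1293    48,208.0678
P = 5,449.1293; D_Mac = 8.84693 half-year periods = 4.42347 yrs; D_mod = 4.33673 yrs.
DV01 ≈ 4.33673 × 5,449.1293 × 0.0001 = 2.363141.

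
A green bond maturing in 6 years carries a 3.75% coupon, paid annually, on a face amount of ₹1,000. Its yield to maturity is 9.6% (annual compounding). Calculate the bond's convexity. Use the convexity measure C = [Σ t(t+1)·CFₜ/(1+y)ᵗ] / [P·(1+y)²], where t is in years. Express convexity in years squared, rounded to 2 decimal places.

With y = 0.096:
  t   CF        PV=CF/(1+0.096)^t    t·PV        t(t+1)·PV
  1        37.50        34.2153        34.2153          68.4307
  2        37.50        31.2184        62.4367         187.3102
  3        37.50        28.4839        85.4517         341.8069
  4        37.50        25.9890       103.9559         519.7794
  5        37.50        23.7126       118.5628         711.3769
  6     1,037.50       598.5836     3,591.5013      25,140.5093
  Σ                    742.2027     3,996.1238      26,969.2133
P = 742.2027.
Convexity = Σ t(t+1)·PV / [P·(1+y)²] = 26,969.2133 / (742.2027 × 1.201216) = 30.24995.

30.25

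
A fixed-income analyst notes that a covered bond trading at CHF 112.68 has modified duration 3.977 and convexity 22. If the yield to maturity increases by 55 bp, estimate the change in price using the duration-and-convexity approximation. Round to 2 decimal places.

-CHF 2.43

Duration effect: -D_mod·Δy = -3.977 × (+0.0055) = -0.0218735
Convexity effect: ½·C·(Δy)² = 0.5 × 22 × (0.0055)² = +0.00033275
ΔP/P ≈ -0.0218735 + 0.00033275 = -0.02154075
ΔP ≈ 112.68 × (-0.02154075) = -2.42721171.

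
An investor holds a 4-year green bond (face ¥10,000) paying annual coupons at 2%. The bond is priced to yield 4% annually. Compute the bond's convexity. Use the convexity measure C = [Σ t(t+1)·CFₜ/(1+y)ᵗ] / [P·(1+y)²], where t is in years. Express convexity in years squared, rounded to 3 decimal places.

With y = 0.04:
  t   CF        PV=CF/(1+0.04)^t    t·PV        t(t+1)·PV
  1       200.00       192.3077       192.3077         384.6154
  2       200.00       184.9112       369.8225       1,109.4675
  3       200.00       177.7993       533.3978       2,133.5913
  4    10,200.00     8,719.0027    34,876.0110     174,380.0550
  Σ                  9,274.0210    35,971.5390     178,007.7291
P = 9,274.0210.
Convexity = Σ t(t+1)·PV / [P·(1+y)²] = 178,007.7291 / (9,274.0210 × 1.081600) = 17.74615.

17.746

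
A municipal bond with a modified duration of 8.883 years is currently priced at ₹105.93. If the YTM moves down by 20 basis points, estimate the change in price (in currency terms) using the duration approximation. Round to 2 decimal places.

+₹1.88

Duration approximation: ΔP/P ≈ -D_mod · Δy = -8.883 × (-0.002) = +0.017766.
ΔP ≈ 105.93 × (+0.017766) = +1.88195238.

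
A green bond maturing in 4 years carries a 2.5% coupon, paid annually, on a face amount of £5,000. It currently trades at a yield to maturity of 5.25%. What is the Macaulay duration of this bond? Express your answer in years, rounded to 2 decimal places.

3.85 years

Periodic yield y = 0.0525. Discount each cash flow and weight by its year:
  t   CF        PV=CF/(1+0.0525)^t    t·PV
  1       125.00       118.7648       118.7648
  2       125.00       112.8407       225.6814
  3       125.00       107.2121       321.6362
  4     5,125.00     4,176.4324    16,705.7294
  Σ                  4,515.2500    17,371.8119
Price P = Σ PV = 4,515.2500.
Macaulay duration = Σ(t·PV) / P = 17,371.8119 / 4,515.2500 = 3.84736 years.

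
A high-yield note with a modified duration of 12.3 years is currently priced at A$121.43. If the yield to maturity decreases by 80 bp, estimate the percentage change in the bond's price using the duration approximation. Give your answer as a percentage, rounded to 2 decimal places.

Duration approximation: ΔP/P ≈ -D_mod · Δy = -12.3 × (-0.008) = +0.098400.
As a percentage: +9.8400%.

+9.84%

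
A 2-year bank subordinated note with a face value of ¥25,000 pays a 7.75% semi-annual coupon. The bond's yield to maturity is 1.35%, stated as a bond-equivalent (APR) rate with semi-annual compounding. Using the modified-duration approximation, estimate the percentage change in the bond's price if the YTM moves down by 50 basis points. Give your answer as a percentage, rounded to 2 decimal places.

+0.94%

Periodic yield y = 0.00675. Modified duration first:
  t   CF        PV=CF/(1+0.00675)^t    t·PV
  1       968.75       962.2548       962.2548
  2       968.75       955.8031     1,911.6062
  3       968.75       949.3947     2,848.1841
  4    25,968.75    25,279.2679   101,117.0716
  Σ                 28,146.7205   106,839.1167
P = 28,146.7205; D_Mac = 3.79579 half-year periods = 1.89790 yrs; D_mod = 1.89790/(1+0.00675) = 1.88517 yrs.
ΔP/P ≈ -D_mod · Δy = -1.88517 × (-0.005) = +0.009426 = +0.9426%.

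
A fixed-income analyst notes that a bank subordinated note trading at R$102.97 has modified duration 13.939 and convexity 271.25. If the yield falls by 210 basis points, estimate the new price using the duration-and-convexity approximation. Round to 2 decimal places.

Duration effect: -D_mod·Δy = -13.939 × (-0.021) = +0.292719
Convexity effect: ½·C·(Δy)² = 0.5 × 271.25 × (-0.021)² = +0.059810625
ΔP/P ≈ +0.292719 + 0.059810625 = +0.352529625
New price ≈ 102.97 × (1 + 0.352529625) = 139.26997548625.

R$139.27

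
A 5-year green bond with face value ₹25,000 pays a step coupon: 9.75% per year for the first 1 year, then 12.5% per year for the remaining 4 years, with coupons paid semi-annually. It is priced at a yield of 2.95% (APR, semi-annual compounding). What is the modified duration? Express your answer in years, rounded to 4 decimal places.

Periodic yield y = 0.01475. First find Macaulay duration:
  t   CF        PV=CF/(1+0.01475)^t    t·PV
  1     1,218.75     1,201.0347     1,201.0347
  2     1,218.75     1,183.5770     2,367.1540
  3     1,562.50     1,495.3500     4,486.0499
  4     1,562.50     1,473.6142     5,894.4566
  5     1,562.50     1,452.1943     7,260.9715
  6     1,562.50     1,431.0858     8,586.5147
  7     1,562.50     1,410.2841     9,871.9886
  8     1,562.50     1,389.7848    11,118.2781
  9     1,562.50     1,369.5834    12,326.2507
  10   26,562.50    22,944.4868   229,444.8676
  Σ                 35,350.9949   292,557.5664
P = 35,350.9949; Macaulay duration = 292,557.5664 / 35,350.9949 = 8.27579 half-year periods = 4.13790 years.
Modified duration = D_Mac / (1 + y) = 4.13790 / 1.01475 = 4.07775 years.

4.0778 years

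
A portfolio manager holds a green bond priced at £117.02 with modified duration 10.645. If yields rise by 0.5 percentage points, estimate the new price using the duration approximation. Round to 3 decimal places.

£110.792

Duration approximation: ΔP/P ≈ -D_mod · Δy = -10.645 × (+0.005) = -0.053225.
New price ≈ 117.02 × (1 - 0.053225) = 110.7916105.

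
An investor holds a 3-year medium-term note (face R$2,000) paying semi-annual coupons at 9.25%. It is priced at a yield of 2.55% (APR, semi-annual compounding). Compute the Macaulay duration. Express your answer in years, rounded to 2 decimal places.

2.72 years

Periodic yield y = 0.01275. Discount each cash flow and weight by its period:
  t   CF        PV=CF/(1+0.01275)^t    t·PV
  1        92.50        91.3355        91.3355
  2        92.50        90.1856       180.3712
  3        92.50        89.0502       267.1506
  4        92.50        87.9291       351.7165
  5        92.50        86.8221       434.1107
  6     2,092.50     1,939.3311    11,635.9864
  Σ                  2,384.6536    12,960.6709
Price P = Σ PV = 2,384.6536.
Macaulay duration = Σ(t·PV) / P = 12,960.6709 / 2,384.6536 = 5.43503 half-year periods.
In years: 5.43503 / 2 = 2.71752 years.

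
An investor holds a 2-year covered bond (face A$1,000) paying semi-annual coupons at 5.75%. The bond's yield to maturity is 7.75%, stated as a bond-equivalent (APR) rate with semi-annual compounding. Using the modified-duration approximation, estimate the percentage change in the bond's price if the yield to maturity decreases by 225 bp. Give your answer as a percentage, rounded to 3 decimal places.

+4.150%

Periodic yield y = 0.03875. Modified duration first:
  t   CF        PV=CF/(1+0.03875)^t    t·PV
  1        28.75        27.6775        27.6775
  2        28.75        26.6450        53.2900
  3        28.75        25.6510        76.9531
  4     1,028.75       883.6203     3,534.4813
  Σ                    963.5939     3,692.4019
P = 963.5939; D_Mac = 3.83191 half-year periods = 1.91595 yrs; D_mod = 1.91595/(1+0.03875) = 1.84448 yrs.
ΔP/P ≈ -D_mod · Δy = -1.84448 × (-0.0225) = +0.041501 = +4.1501%.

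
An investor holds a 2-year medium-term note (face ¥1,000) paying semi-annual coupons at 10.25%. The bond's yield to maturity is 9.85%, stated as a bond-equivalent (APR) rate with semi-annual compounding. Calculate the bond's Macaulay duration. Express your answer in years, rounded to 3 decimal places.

Periodic yield y = 0.04925. Discount each cash flow and weight by its period:
  t   CF        PV=CF/(1+0.04925)^t    t·PV
  1        51.25        48.8444        48.8444
  2        51.25        46.5517        93.1035
  3        51.25        44.3667       133.1000
  4     1,051.25       867.3414     3,469.3658
  Σ                  1,007.1043     3,744.4137
Price P = Σ PV = 1,007.1043.
Macaulay duration = Σ(t·PV) / P = 3,744.4137 / 1,007.1043 = 3.71800 half-year periods.
In years: 3.71800 / 2 = 1.85900 years.

1.859 years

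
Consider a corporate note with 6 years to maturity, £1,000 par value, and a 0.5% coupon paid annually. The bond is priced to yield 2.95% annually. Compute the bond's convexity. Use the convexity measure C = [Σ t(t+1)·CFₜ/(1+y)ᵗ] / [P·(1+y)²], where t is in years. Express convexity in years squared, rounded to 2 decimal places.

With y = 0.0295:
  t   CF        PV=CF/(1+0.0295)^t    t·PV        t(t+1)·PV
  1         5.00         4.8567         4.8567           9.7135
  2         5.00         4.7176         9.4351          28.3054
  3         5.00         4.5824        13.7471          54.9885
  4         5.00         4.4511        17.8043          89.0214
  5         5.00         4.3235        21.6176         129.7058
  6     1,005.00       844.1273     5,064.7639      35,453.3474
  Σ                    867.0586     5,132.2248      35,765.0820
P = 867.0586.
Convexity = Σ t(t+1)·PV / [P·(1+y)²] = 35,765.0820 / (867.0586 × 1.059870) = 38.91868.

38.92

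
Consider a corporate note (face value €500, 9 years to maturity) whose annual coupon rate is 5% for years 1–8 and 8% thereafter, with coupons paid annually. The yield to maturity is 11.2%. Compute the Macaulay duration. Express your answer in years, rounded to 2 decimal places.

Periodic yield y = 0.112. Discount each cash flow and weight by its year:
  t   CF        PV=CF/(1+0.112)^t    t·PV
  1        25.00        22.4820        22.4820
  2        25.00        20.2176        40.4353
  3        25.00        18.1813        54.5440
  4        25.00        16.3501        65.4005
  5        25.00        14.7033        73.5167
  6        25.00        13.2224        79.3346
  7        25.00        11.8907        83.2347
  8        25.00        10.6931        85.5444
  9       540.00       207.7068     1,869.3610
  Σ                    335.4474     2,373.8532
Price P = Σ PV = 335.4474.
Macaulay duration = Σ(t·PV) / P = 2,373.8532 / 335.4474 = 7.07668 years.

7.08 years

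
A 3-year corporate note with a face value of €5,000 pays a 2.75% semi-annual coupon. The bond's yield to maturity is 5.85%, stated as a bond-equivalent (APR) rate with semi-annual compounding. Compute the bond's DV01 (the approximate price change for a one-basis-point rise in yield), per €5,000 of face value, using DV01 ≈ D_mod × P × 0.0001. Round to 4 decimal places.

Periodic yield y = 0.02925.
  t   CF        PV=CF/(1+0.02925)^t    t·PV
  1        68.75        66.7962        66.7962
  2        68.75        64.8979       129.7959
  3        68.75        63.0536       189.1609
  4        68.75        61.2617       245.0469
  5        68.75        59.5207       297.6037
  6     5,068.75     4,263.5918    25,581.5508
  Σ                  4,579.1220    26,509.9543
P = 4,579.1220; D_Mac = 5.78931 half-year periods = 2.89465 yrs; D_mod = 2.81239 yrs.
DV01 ≈ 2.81239 × 4,579.1220 × 0.0001 = 1.287829.

€1.2878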